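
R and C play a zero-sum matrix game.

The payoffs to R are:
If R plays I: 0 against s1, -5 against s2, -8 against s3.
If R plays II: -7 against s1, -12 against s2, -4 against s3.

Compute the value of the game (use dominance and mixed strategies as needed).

Column s1 is strictly dominated by s2 for C (it gives R more in every row).
The remaining 2×2 game on (I, II) × (s2, s3) has no saddle point. Let R play I with probability p; indifference gives −5p − 12(1−p) = −8p − 4(1−p), so p = 8/11.
Similarly C's optimal q on s2 is 4/11, and the value is -5·(4/11) + (-8)·(7/11) = -76/11.

-76/11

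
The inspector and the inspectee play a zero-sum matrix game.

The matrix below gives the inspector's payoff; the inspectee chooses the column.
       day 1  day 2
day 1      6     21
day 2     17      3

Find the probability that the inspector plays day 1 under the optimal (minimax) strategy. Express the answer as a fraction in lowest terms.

14/29

Row minima are 6 and 3, so the inspector's maximin is 6; column maxima are 17 and 21, so the inspectee's minimax is 17. These differ, so the equilibrium is in mixed strategies.
Let the inspector play day 1 with probability p. The inspectee is indifferent when 6p + 17(1−p) = 21p + 3(1−p), giving p = 14/29.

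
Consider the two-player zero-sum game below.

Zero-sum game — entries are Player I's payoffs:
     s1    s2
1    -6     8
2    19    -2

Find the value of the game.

4

Row minima are -6 and -2, so Player I's maximin is -2; column maxima are 19 and 8, so Player II's minimax is 8. These differ, so the equilibrium is in mixed strategies.
Let Player I play 1 with probability p. Player II is indifferent when −6p + 19(1−p) = 8p − 2(1−p), giving p = 3/5.
Let Player II play s1 with probability q. Player I is indifferent when −6q + 8(1−q) = 19q − 2(1−q), giving q = 2/7.
The value is -6·(2/7) + (8)·(5/7) = 4.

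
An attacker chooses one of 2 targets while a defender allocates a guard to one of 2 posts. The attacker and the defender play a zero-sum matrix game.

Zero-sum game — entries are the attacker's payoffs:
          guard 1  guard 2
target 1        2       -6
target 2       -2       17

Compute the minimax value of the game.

Row minima are -6 and -2, so the attacker's maximin is -2; column maxima are 2 and 17, so the defender's minimax is 2. These differ, so the equilibrium is in mixed strategies.
Let the attacker play target 1 with probability p. The defender is indifferent when 2p − 2(1−p) = −6p + 17(1−p), giving p = 19/27.
Let the defender play guard 1 with probability q. The attacker is indifferent when 2q − 6(1−q) = −2q + 17(1−q), giving q = 23/27.
The value is 2·(23/27) + (-6)·(4/27) = 22/27.

22/27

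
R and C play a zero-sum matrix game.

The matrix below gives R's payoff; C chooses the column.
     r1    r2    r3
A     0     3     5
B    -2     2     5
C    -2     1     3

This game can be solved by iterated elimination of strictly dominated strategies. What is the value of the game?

Column r2 is strictly dominated by r1 for C (0<3, -2<2, -2<1); eliminate r2.
Row C is strictly dominated by row A (0>-2, 5>3); eliminate C.
Column r3 is strictly dominated by r1 for C (0<5, -2<5); eliminate r3.
Row B is strictly dominated by row A (0>-2); eliminate B.
Only (A, r1) remains, with payoff 0.

0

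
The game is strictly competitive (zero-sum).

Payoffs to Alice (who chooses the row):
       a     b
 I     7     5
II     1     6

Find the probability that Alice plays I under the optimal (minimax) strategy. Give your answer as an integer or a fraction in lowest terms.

Row minima are 5 and 1, so Alice's maximin is 5; column maxima are 7 and 6, so Bob's minimax is 6. These differ, so the equilibrium is in mixed strategies.
Let Alice play I with probability p. Bob is indifferent when 7p + (1−p) = 5p + 6(1−p), giving p = 5/7.

5/7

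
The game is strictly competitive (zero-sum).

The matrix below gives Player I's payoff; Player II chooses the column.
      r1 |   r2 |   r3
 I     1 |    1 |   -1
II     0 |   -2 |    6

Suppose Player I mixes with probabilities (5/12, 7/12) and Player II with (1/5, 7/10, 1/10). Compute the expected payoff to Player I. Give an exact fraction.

-2/15

Against (1/5, 7/10, 1/10), each row's expected payoff is I: 4/5; II: -4/5.
Taking the (5/12, 7/12)-weighted average: (5/12)·(4/5) + (7/12)·(-4/5) = -2/15.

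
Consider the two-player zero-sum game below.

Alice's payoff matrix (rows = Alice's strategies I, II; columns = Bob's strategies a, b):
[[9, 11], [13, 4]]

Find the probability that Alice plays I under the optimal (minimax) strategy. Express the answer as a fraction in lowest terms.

9/11

Row minima are 9 and 4, so Alice's maximin is 9; column maxima are 13 and 11, so Bob's minimax is 11. These differ, so the equilibrium is in mixed strategies.
Let Alice play I with probability p. Bob is indifferent when 9p + 13(1−p) = 11p + 4(1−p), giving p = 9/11.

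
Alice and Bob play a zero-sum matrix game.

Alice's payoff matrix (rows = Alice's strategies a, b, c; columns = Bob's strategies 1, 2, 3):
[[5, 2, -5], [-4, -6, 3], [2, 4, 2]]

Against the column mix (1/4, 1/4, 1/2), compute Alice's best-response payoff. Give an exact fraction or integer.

5/2

a: (5)·(1/4) + (2)·(1/4) + (-5)·(1/2) = -3/4.
b: (-4)·(1/4) + (-6)·(1/4) + (3)·(1/2) = -1.
c: (2)·(1/4) + (4)·(1/4) + (2)·(1/2) = 5/2.
The best pure response is c with expected payoff 5/2.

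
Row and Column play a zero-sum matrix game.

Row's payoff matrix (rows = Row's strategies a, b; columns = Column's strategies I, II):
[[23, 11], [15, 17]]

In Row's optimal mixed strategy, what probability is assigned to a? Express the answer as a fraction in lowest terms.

Row minima are 11 and 15, so Row's maximin is 15; column maxima are 23 and 17, so Column's minimax is 17. These differ, so the equilibrium is in mixed strategies.
Let Row play a with probability p. Column is indifferent when 23p + 15(1−p) = 11p + 17(1−p), giving p = 1/7.

1/7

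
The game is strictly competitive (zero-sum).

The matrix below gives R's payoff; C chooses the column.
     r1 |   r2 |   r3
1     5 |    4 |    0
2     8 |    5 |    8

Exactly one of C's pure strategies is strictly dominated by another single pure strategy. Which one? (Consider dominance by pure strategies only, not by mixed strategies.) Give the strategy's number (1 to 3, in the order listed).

C prefers columns that give R less. Compare r1 with r2: 4 < 5, 5 < 8.
So r2 strictly dominates r1 for C; r1 is strictly dominated.

1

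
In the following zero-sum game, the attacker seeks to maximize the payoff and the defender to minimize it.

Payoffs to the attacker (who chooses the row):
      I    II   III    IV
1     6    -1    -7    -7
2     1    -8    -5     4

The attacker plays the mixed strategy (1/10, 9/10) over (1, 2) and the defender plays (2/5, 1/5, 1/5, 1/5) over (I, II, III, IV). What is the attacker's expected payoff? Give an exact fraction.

Against (2/5, 1/5, 1/5, 1/5), each row's expected payoff is 1: -3/5; 2: -7/5.
Taking the (1/10, 9/10)-weighted average: (1/10)·(-3/5) + (9/10)·(-7/5) = -33/25.

-33/25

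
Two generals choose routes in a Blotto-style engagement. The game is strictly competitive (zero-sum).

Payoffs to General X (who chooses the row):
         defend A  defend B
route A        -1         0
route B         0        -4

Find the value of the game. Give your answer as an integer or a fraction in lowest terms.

Row minima are -1 and -4, so General X's maximin is -1; column maxima are 0 and 0, so General Y's minimax is 0. These differ, so the equilibrium is in mixed strategies.
Let General X play route A with probability p. General Y is indifferent when −p = −4(1−p), giving p = 4/5.
Let General Y play defend A with probability q. General X is indifferent when −q = −4(1−q), giving q = 4/5.
The value is -1·(4/5) + (0)·(1/5) = -4/5.

-4/5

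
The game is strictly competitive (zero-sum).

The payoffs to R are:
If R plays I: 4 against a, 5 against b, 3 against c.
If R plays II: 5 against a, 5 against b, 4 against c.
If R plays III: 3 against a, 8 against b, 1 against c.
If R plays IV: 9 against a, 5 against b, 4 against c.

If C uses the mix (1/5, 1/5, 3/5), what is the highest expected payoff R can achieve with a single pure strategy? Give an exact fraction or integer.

I: (4)·(1/5) + (5)·(1/5) + (3)·(3/5) = 18/5.
II: (5)·(1/5) + (5)·(1/5) + (4)·(3/5) = 22/5.
III: (3)·(1/5) + (8)·(1/5) + (1)·(3/5) = 14/5.
IV: (9)·(1/5) + (5)·(1/5) + (4)·(3/5) = 26/5.
The best pure response is IV with expected payoff 26/5.

26/5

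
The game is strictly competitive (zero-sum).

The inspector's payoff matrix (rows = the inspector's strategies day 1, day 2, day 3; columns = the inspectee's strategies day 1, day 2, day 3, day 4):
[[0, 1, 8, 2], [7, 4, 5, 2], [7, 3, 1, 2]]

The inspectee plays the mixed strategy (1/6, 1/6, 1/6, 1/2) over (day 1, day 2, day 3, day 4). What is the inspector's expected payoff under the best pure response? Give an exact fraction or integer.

day 1: (0)·(1/6) + (1)·(1/6) + (8)·(1/6) + (2)·(1/2) = 5/2.
day 2: (7)·(1/6) + (4)·(1/6) + (5)·(1/6) + (2)·(1/2) = 11/3.
day 3: (7)·(1/6) + (3)·(1/6) + (1)·(1/6) + (2)·(1/2) = 17/6.
The best pure response is day 2 with expected payoff 11/3.

11/3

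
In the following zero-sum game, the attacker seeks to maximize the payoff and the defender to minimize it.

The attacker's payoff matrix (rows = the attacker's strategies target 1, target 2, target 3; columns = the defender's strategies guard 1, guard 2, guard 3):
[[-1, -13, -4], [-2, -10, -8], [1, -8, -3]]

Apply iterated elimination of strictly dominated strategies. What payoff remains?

Column guard 1 is strictly dominated by guard 2 for the defender (-13<-1, -10<-2, -8<1); eliminate guard 1.
Column guard 3 is strictly dominated by guard 2 for the defender (-13<-4, -10<-8, -8<-3); eliminate guard 3.
Row target 1 is strictly dominated by row target 2 (-10>-13); eliminate target 1.
Row target 2 is strictly dominated by row target 3 (-8>-10); eliminate target 2.
Only (target 3, guard 2) remains, with payoff -8.

-8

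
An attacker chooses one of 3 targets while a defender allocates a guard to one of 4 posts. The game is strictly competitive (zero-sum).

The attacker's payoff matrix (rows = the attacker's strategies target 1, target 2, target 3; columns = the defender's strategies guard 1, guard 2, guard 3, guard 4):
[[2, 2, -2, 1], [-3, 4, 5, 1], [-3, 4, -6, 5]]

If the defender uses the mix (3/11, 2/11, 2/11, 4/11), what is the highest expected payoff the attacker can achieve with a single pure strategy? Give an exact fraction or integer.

target 1: (2)·(3/11) + (2)·(2/11) + (-2)·(2/11) + (1)·(4/11) = 10/11.
target 2: (-3)·(3/11) + (4)·(2/11) + (5)·(2/11) + (1)·(4/11) = 13/11.
target 3: (-3)·(3/11) + (4)·(2/11) + (-6)·(2/11) + (5)·(4/11) = 7/11.
The best pure response is target 2 with expected payoff 13/11.

13/11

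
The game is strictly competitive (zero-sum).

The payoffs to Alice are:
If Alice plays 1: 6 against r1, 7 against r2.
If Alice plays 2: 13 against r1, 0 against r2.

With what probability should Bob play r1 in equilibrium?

Row minima are 6 and 0, so Alice's maximin is 6; column maxima are 13 and 7, so Bob's minimax is 7. These differ, so the equilibrium is in mixed strategies.
Let Bob play r1 with probability q. Alice is indifferent when 6q + 7(1−q) = 13q, giving q = 1/2.

1/2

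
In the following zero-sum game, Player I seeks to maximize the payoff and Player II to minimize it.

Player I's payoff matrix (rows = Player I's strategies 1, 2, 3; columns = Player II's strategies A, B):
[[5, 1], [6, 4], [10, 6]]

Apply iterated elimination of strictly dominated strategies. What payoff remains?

Column A is strictly dominated by B for Player II (1<5, 4<6, 6<10); eliminate A.
Row 1 is strictly dominated by row 2 (4>1); eliminate 1.
Row 2 is strictly dominated by row 3 (6>4); eliminate 2.
Only (3, B) remains, with payoff 6.

6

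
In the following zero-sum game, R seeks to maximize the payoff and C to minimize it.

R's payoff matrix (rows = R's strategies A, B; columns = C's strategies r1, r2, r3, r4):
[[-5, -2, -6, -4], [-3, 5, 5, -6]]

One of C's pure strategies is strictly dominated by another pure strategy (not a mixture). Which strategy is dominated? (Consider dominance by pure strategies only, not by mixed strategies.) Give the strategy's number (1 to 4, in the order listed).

2

C prefers columns that give R less. Compare r2 with r1: -5 < -2, -3 < 5.
So r1 strictly dominates r2 for C; r2 is strictly dominated.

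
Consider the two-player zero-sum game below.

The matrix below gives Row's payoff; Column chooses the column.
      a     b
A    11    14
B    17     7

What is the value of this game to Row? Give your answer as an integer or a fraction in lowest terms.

161/13

Row minima are 11 and 7, so Row's maximin is 11; column maxima are 17 and 14, so Column's minimax is 14. These differ, so the equilibrium is in mixed strategies.
Let Row play A with probability p. Column is indifferent when 11p + 17(1−p) = 14p + 7(1−p), giving p = 10/13.
Let Column play a with probability q. Row is indifferent when 11q + 14(1−q) = 17q + 7(1−q), giving q = 7/13.
The value is 11·(7/13) + (14)·(6/13) = 161/13.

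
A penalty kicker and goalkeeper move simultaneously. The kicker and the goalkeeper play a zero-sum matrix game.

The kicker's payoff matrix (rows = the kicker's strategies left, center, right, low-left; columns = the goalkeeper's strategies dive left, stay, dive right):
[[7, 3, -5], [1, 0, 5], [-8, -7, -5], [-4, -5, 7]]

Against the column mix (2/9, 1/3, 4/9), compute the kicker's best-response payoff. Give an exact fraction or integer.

left: (7)·(2/9) + (3)·(1/3) + (-5)·(4/9) = 1/3.
center: (1)·(2/9) + (0)·(1/3) + (5)·(4/9) = 22/9.
right: (-8)·(2/9) + (-7)·(1/3) + (-5)·(4/9) = -19/3.
low-left: (-4)·(2/9) + (-5)·(1/3) + (7)·(4/9) = 5/9.
The best pure response is center with expected payoff 22/9.

22/9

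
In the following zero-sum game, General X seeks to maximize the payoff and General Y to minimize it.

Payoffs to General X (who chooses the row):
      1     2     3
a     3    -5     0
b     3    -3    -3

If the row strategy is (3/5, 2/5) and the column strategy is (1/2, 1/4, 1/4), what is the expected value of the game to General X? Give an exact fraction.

3/20

Against (1/2, 1/4, 1/4), each row's expected payoff is a: 1/4; b: 0.
Taking the (3/5, 2/5)-weighted average: (3/5)·(1/4) + (2/5)·(0) = 3/20.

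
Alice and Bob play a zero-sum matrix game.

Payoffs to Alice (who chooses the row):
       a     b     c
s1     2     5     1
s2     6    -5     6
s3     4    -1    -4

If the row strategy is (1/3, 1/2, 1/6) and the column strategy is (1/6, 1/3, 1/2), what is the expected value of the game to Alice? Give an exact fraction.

31/18

Against (1/6, 1/3, 1/2), each row's expected payoff is s1: 5/2; s2: 7/3; s3: -5/3.
Taking the (1/3, 1/2, 1/6)-weighted average: (1/3)·(5/2) + (1/2)·(7/3) + (1/6)·(-5/3) = 31/18.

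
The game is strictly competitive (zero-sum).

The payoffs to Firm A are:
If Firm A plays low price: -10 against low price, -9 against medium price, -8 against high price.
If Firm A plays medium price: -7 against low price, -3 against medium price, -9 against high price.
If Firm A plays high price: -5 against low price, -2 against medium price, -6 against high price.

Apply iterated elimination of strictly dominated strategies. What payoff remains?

Column medium price is strictly dominated by low price for Firm B (-10<-9, -7<-3, -5<-2); eliminate medium price.
Row low price is strictly dominated by row high price (-5>-10, -6>-8); eliminate low price.
Column low price is strictly dominated by high price for Firm B (-9<-7, -6<-5); eliminate low price.
Row medium price is strictly dominated by row high price (-6>-9); eliminate medium price.
Only (high price, high price) remains, with payoff -6.

-6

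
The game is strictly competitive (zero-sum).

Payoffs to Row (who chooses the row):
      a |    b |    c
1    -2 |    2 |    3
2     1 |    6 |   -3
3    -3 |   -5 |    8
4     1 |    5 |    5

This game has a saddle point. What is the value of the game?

1

Row minima: -2, -3, -5, 1 → Row's maximin is 1.
Column maxima: 1, 6, 8 → Column's minimax is 1.
They coincide at (4, a), so the value is 1.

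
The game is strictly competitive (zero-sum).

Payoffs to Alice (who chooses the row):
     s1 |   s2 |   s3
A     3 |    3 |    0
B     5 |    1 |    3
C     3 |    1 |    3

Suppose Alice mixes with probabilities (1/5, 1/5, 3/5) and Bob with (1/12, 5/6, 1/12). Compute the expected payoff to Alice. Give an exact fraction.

Against (1/12, 5/6, 1/12), each row's expected payoff is A: 11/4; B: 3/2; C: 4/3.
Taking the (1/5, 1/5, 3/5)-weighted average: (1/5)·(11/4) + (1/5)·(3/2) + (3/5)·(4/3) = 33/20.

33/20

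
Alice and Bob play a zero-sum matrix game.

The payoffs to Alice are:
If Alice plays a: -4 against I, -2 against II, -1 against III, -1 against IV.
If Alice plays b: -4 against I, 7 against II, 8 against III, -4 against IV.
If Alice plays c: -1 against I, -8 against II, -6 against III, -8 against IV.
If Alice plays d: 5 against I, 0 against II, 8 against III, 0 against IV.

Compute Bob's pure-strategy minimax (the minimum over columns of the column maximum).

0

The worst case (largest entry) in each column is I: 5, II: 7, III: 8, IV: 0.
The best (smallest) of these is 0.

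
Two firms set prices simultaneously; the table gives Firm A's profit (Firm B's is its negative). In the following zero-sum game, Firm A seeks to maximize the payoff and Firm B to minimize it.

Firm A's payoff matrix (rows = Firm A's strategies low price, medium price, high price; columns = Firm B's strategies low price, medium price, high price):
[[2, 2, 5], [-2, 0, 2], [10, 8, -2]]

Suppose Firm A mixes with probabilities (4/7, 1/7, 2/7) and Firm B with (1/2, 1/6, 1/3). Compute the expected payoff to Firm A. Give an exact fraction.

23/7

Against (1/2, 1/6, 1/3), each row's expected payoff is low price: 3; medium price: -1/3; high price: 17/3.
Taking the (4/7, 1/7, 2/7)-weighted average: (4/7)·(3) + (1/7)·(-1/3) + (2/7)·(17/3) = 23/7.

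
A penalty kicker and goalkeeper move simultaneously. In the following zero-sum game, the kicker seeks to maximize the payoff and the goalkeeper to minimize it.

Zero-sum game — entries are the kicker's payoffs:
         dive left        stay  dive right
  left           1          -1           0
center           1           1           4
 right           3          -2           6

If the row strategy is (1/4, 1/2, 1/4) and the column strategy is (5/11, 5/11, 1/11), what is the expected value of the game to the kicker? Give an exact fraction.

Against (5/11, 5/11, 1/11), each row's expected payoff is left: 0; center: 14/11; right: 1.
Taking the (1/4, 1/2, 1/4)-weighted average: (1/4)·(0) + (1/2)·(14/11) + (1/4)·(1) = 39/44.

39/44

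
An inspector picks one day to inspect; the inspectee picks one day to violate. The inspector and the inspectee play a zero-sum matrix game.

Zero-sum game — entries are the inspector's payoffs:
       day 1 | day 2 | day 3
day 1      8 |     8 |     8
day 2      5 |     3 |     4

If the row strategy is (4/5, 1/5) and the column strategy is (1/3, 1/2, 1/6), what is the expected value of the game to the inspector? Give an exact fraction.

Against (1/3, 1/2, 1/6), each row's expected payoff is day 1: 8; day 2: 23/6.
Taking the (4/5, 1/5)-weighted average: (4/5)·(8) + (1/5)·(23/6) = 43/6.

43/6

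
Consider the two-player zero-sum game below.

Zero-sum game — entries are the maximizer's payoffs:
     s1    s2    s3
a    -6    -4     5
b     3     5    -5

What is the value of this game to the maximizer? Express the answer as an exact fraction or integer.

-15/19

Column s2 is strictly dominated by s1 for the minimizer (it gives the maximizer more in every row).
The remaining 2×2 game on (a, b) × (s1, s3) has no saddle point. Let the maximizer play a with probability p; indifference gives −6p + 3(1−p) = 5p − 5(1−p), so p = 8/19.
Similarly the minimizer's optimal q on s1 is 10/19, and the value is -6·(10/19) + (5)·(9/19) = -15/19.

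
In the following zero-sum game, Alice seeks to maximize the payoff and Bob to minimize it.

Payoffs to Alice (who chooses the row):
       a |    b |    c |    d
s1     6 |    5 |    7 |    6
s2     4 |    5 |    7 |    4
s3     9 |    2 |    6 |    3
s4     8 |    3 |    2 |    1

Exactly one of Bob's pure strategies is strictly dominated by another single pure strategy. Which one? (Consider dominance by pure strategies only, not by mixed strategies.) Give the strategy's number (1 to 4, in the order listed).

3

Bob prefers columns that give Alice less. Compare c with d: 6 < 7, 4 < 7, 3 < 6, 1 < 2.
So d strictly dominates c for Bob; c is strictly dominated.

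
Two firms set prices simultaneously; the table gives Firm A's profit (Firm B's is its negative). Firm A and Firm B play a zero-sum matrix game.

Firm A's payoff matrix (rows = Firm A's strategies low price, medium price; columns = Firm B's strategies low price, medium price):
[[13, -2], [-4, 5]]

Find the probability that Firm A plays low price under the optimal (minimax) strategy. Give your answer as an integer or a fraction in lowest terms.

3/8

Row minima are -2 and -4, so Firm A's maximin is -2; column maxima are 13 and 5, so Firm B's minimax is 5. These differ, so the equilibrium is in mixed strategies.
Let Firm A play low price with probability p. Firm B is indifferent when 13p − 4(1−p) = −2p + 5(1−p), giving p = 3/8.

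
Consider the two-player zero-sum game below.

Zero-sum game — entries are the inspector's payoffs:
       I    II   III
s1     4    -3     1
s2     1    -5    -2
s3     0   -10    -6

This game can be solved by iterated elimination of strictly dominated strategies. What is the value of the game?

-3

Row s3 is strictly dominated by row s1 (4>0, -3>-10, 1>-6); eliminate s3.
Row s2 is strictly dominated by row s1 (4>1, -3>-5, 1>-2); eliminate s2.
Column I is strictly dominated by II for the inspectee (-3<4); eliminate I.
Column III is strictly dominated by II for the inspectee (-3<1); eliminate III.
Only (s1, II) remains, with payoff -3.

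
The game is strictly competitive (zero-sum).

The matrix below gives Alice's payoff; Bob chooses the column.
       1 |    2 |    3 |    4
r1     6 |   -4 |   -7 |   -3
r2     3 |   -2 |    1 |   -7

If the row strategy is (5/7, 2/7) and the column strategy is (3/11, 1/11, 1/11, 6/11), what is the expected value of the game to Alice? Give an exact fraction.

Against (3/11, 1/11, 1/11, 6/11), each row's expected payoff is r1: -1; r2: -34/11.
Taking the (5/7, 2/7)-weighted average: (5/7)·(-1) + (2/7)·(-34/11) = -123/77.

-123/77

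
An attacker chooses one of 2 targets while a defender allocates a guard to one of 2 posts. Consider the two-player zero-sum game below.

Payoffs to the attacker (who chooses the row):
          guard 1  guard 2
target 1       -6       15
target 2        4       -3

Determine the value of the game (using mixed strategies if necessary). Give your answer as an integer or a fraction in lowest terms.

Row minima are -6 and -3, so the attacker's maximin is -3; column maxima are 4 and 15, so the defender's minimax is 4. These differ, so the equilibrium is in mixed strategies.
Let the attacker play target 1 with probability p. The defender is indifferent when −6p + 4(1−p) = 15p − 3(1−p), giving p = 1/4.
Let the defender play guard 1 with probability q. The attacker is indifferent when −6q + 15(1−q) = 4q − 3(1−q), giving q = 9/14.
The value is -6·(9/14) + (15)·(5/14) = 3/2.

3/2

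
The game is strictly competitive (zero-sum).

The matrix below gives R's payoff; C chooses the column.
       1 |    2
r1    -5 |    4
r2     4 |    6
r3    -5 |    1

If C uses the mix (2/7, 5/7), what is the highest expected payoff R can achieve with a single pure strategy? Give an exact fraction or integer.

38/7

r1: (-5)·(2/7) + (4)·(5/7) = 10/7.
r2: (4)·(2/7) + (6)·(5/7) = 38/7.
r3: (-5)·(2/7) + (1)·(5/7) = -5/7.
The best pure response is r2 with expected payoff 38/7.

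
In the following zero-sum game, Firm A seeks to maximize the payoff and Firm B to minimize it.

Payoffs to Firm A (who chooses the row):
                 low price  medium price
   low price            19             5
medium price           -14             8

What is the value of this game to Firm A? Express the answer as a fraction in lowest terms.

37/6

Row minima are 5 and -14, so Firm A's maximin is 5; column maxima are 19 and 8, so Firm B's minimax is 8. These differ, so the equilibrium is in mixed strategies.
Let Firm A play low price with probability p. Firm B is indifferent when 19p − 14(1−p) = 5p + 8(1−p), giving p = 11/18.
Let Firm B play low price with probability q. Firm A is indifferent when 19q + 5(1−q) = −14q + 8(1−q), giving q = 1/12.
The value is 19·(1/12) + (5)·(11/12) = 37/6.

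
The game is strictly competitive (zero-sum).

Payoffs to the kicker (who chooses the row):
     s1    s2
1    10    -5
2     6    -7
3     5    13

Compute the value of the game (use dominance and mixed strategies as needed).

155/23

Row 2 is strictly dominated by row 1, so the kicker never plays it.
The remaining 2×2 game on (1, 3) × (s1, s2) has no saddle point. Let the kicker play 1 with probability p; indifference gives 10p + 5(1−p) = −5p + 13(1−p), so p = 8/23.
Similarly the goalkeeper's optimal q on s1 is 18/23, and the value is 10·(18/23) + (-5)·(5/23) = 155/23.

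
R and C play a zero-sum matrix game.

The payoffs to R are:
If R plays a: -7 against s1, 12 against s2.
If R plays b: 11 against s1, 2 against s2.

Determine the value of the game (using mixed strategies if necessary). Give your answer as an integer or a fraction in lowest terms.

Row minima are -7 and 2, so R's maximin is 2; column maxima are 11 and 12, so C's minimax is 11. These differ, so the equilibrium is in mixed strategies.
Let R play a with probability p. C is indifferent when −7p + 11(1−p) = 12p + 2(1−p), giving p = 9/28.
Let C play s1 with probability q. R is indifferent when −7q + 12(1−q) = 11q + 2(1−q), giving q = 5/14.
The value is -7·(5/14) + (12)·(9/14) = 73/14.

73/14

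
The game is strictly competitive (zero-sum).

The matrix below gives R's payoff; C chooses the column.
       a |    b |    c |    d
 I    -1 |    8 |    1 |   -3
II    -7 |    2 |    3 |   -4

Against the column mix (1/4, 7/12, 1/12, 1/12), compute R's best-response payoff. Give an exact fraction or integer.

I: (-1)·(1/4) + (8)·(7/12) + (1)·(1/12) + (-3)·(1/12) = 17/4.
II: (-7)·(1/4) + (2)·(7/12) + (3)·(1/12) + (-4)·(1/12) = -2/3.
The best pure response is I with expected payoff 17/4.

17/4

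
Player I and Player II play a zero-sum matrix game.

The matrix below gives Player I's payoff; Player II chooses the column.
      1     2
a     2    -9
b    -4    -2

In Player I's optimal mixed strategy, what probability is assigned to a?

Row minima are -9 and -4, so Player I's maximin is -4; column maxima are 2 and -2, so Player II's minimax is -2. These differ, so the equilibrium is in mixed strategies.
Let Player I play a with probability p. Player II is indifferent when 2p − 4(1−p) = −9p − 2(1−p), giving p = 2/13.

2/13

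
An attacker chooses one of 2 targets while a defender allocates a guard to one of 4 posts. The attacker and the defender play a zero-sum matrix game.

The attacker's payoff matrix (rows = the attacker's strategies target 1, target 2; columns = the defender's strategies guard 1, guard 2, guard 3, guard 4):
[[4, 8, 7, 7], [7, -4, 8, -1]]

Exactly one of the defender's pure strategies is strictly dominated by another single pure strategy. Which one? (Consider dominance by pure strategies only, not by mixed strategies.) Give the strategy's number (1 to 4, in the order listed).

3

The defender prefers columns that give the attacker less. Compare guard 3 with guard 1: 4 < 7, 7 < 8.
So guard 1 strictly dominates guard 3 for the defender; guard 3 is strictly dominated.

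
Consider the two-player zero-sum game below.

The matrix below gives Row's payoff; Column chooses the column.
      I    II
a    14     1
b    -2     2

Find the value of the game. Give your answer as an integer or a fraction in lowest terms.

Row minima are 1 and -2, so Row's maximin is 1; column maxima are 14 and 2, so Column's minimax is 2. These differ, so the equilibrium is in mixed strategies.
Let Row play a with probability p. Column is indifferent when 14p − 2(1−p) = p + 2(1−p), giving p = 4/17.
Let Column play I with probability q. Row is indifferent when 14q + (1−q) = −2q + 2(1−q), giving q = 1/17.
The value is 14·(1/17) + (1)·(16/17) = 30/17.

30/17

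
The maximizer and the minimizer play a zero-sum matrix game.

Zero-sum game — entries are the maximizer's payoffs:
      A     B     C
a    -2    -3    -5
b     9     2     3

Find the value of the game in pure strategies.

2

Row minima: -5, 2 → the maximizer's maximin is 2.
Column maxima: 9, 2, 3 → the minimizer's minimax is 2.
They coincide at (b, B), so the value is 2.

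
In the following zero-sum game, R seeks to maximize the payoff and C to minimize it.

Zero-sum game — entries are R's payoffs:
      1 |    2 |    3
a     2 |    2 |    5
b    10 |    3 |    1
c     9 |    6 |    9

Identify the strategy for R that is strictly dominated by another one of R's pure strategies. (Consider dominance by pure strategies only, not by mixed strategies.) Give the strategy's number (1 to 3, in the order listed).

1

Compare a with c: 9 > 2, 6 > 2, 9 > 5.
So c strictly dominates a for R; a is strictly dominated.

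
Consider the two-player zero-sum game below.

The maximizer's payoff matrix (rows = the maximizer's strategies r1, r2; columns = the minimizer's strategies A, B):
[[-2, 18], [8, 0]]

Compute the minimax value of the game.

36/7

Row minima are -2 and 0, so the maximizer's maximin is 0; column maxima are 8 and 18, so the minimizer's minimax is 8. These differ, so the equilibrium is in mixed strategies.
Let the maximizer play r1 with probability p. The minimizer is indifferent when −2p + 8(1−p) = 18p, giving p = 2/7.
Let the minimizer play A with probability q. The maximizer is indifferent when −2q + 18(1−q) = 8q, giving q = 9/14.
The value is -2·(9/14) + (18)·(5/14) = 36/7.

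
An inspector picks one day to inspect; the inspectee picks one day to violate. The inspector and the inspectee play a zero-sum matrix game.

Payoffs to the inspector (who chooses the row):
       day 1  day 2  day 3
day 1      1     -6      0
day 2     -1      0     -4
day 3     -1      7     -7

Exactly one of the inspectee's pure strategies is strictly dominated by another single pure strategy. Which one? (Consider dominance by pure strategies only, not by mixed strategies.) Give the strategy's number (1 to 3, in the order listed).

1

The inspectee prefers columns that give the inspector less. Compare day 1 with day 3: 0 < 1, -4 < -1, -7 < -1.
So day 3 strictly dominates day 1 for the inspectee; day 1 is strictly dominated.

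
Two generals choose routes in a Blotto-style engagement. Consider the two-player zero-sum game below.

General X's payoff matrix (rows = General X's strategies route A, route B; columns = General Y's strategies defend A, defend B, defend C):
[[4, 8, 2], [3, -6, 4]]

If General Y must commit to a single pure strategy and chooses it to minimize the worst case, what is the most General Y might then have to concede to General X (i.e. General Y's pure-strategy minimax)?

4

The worst case (largest entry) in each column is defend A: 4, defend B: 8, defend C: 4.
The best (smallest) of these is 4.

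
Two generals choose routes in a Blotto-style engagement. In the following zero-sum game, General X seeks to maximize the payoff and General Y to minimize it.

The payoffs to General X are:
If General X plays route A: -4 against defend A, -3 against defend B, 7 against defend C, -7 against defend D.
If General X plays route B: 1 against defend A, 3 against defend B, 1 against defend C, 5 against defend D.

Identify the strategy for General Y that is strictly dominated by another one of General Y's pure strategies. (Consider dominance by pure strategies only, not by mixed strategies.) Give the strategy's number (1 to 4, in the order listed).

General Y prefers columns that give General X less. Compare defend B with defend A: -4 < -3, 1 < 3.
So defend A strictly dominates defend B for General Y; defend B is strictly dominated.

2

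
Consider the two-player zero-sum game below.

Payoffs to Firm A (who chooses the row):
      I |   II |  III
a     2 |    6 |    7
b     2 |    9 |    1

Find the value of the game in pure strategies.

Row minima: 2, 1 → Firm A's maximin is 2.
Column maxima: 2, 9, 7 → Firm B's minimax is 2.
They coincide at (a, I), so the value is 2.

2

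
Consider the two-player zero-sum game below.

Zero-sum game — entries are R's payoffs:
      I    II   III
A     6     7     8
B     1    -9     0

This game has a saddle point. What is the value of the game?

6

Row minima: 6, -9 → R's maximin is 6.
Column maxima: 6, 7, 8 → C's minimax is 6.
They coincide at (A, I), so the value is 6.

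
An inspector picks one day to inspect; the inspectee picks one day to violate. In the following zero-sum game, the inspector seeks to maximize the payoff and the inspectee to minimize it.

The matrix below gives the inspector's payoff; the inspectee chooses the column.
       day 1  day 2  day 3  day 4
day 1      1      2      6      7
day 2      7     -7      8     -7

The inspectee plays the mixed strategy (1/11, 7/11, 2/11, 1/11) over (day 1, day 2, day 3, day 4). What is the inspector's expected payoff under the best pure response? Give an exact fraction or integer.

day 1: (1)·(1/11) + (2)·(7/11) + (6)·(2/11) + (7)·(1/11) = 34/11.
day 2: (7)·(1/11) + (-7)·(7/11) + (8)·(2/11) + (-7)·(1/11) = -3.
The best pure response is day 1 with expected payoff 34/11.

34/11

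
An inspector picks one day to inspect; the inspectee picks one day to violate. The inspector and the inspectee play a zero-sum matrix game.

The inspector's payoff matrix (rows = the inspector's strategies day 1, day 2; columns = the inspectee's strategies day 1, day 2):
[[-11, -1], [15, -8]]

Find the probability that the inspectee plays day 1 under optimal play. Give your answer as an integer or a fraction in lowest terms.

7/33

Row minima are -11 and -8, so the inspector's maximin is -8; column maxima are 15 and -1, so the inspectee's minimax is -1. These differ, so the equilibrium is in mixed strategies.
Let the inspectee play day 1 with probability q. The inspector is indifferent when −11q − (1−q) = 15q − 8(1−q), giving q = 7/33.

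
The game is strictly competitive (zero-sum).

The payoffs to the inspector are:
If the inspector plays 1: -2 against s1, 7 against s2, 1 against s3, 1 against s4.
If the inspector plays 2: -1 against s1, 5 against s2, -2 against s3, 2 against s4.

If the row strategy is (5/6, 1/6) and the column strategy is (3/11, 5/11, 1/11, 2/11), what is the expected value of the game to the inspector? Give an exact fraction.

Against (3/11, 5/11, 1/11, 2/11), each row's expected payoff is 1: 32/11; 2: 24/11.
Taking the (5/6, 1/6)-weighted average: (5/6)·(32/11) + (1/6)·(24/11) = 92/33.

92/33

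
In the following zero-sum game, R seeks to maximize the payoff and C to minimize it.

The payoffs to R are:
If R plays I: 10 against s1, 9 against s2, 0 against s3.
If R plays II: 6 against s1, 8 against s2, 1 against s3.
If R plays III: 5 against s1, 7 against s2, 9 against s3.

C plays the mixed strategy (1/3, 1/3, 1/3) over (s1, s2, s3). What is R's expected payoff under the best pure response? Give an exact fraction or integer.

I: (10)·(1/3) + (9)·(1/3) + (0)·(1/3) = 19/3.
II: (6)·(1/3) + (8)·(1/3) + (1)·(1/3) = 5.
III: (5)·(1/3) + (7)·(1/3) + (9)·(1/3) = 7.
The best pure response is III with expected payoff 7.

7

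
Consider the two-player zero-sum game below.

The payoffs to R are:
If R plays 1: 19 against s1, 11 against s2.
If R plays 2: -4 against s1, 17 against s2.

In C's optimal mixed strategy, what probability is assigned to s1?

Row minima are 11 and -4, so R's maximin is 11; column maxima are 19 and 17, so C's minimax is 17. These differ, so the equilibrium is in mixed strategies.
Let C play s1 with probability q. R is indifferent when 19q + 11(1−q) = −4q + 17(1−q), giving q = 6/29.

6/29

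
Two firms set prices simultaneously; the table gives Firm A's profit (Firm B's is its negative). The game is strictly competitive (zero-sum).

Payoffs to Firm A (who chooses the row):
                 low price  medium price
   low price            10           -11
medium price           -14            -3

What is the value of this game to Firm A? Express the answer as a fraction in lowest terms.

-23/4

Row minima are -11 and -14, so Firm A's maximin is -11; column maxima are 10 and -3, so Firm B's minimax is -3. These differ, so the equilibrium is in mixed strategies.
Let Firm A play low price with probability p. Firm B is indifferent when 10p − 14(1−p) = −11p − 3(1−p), giving p = 11/32.
Let Firm B play low price with probability q. Firm A is indifferent when 10q − 11(1−q) = −14q − 3(1−q), giving q = 1/4.
The value is 10·(1/4) + (-11)·(3/4) = -23/4.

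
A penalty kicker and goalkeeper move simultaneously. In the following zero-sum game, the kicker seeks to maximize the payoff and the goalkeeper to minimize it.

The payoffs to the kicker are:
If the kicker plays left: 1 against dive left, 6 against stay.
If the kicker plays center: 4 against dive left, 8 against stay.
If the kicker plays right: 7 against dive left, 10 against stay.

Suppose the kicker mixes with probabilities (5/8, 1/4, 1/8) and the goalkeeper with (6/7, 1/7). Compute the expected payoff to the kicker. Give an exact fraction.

22/7

Against (6/7, 1/7), each row's expected payoff is left: 12/7; center: 32/7; right: 52/7.
Taking the (5/8, 1/4, 1/8)-weighted average: (5/8)·(12/7) + (1/4)·(32/7) + (1/8)·(52/7) = 22/7.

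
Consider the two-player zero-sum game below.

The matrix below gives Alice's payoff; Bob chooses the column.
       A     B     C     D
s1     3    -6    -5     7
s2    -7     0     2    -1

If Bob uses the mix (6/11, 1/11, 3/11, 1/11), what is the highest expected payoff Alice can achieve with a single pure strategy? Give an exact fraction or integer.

4/11

s1: (3)·(6/11) + (-6)·(1/11) + (-5)·(3/11) + (7)·(1/11) = 4/11.
s2: (-7)·(6/11) + (0)·(1/11) + (2)·(3/11) + (-1)·(1/11) = -37/11.
The best pure response is s1 with expected payoff 4/11.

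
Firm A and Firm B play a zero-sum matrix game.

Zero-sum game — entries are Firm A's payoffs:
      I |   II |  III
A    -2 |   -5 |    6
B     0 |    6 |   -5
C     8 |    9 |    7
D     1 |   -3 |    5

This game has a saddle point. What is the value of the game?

Row minima: -5, -5, 7, -3 → Firm A's maximin is 7.
Column maxima: 8, 9, 7 → Firm B's minimax is 7.
They coincide at (C, III), so the value is 7.

7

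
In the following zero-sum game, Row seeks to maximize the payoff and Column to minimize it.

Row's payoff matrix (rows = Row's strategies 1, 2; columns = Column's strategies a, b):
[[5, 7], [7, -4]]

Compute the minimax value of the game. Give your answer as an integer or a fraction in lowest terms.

69/13

Row minima are 5 and -4, so Row's maximin is 5; column maxima are 7 and 7, so Column's minimax is 7. These differ, so the equilibrium is in mixed strategies.
Let Row play 1 with probability p. Column is indifferent when 5p + 7(1−p) = 7p − 4(1−p), giving p = 11/13.
Let Column play a with probability q. Row is indifferent when 5q + 7(1−q) = 7q − 4(1−q), giving q = 11/13.
The value is 5·(11/13) + (7)·(2/13) = 69/13.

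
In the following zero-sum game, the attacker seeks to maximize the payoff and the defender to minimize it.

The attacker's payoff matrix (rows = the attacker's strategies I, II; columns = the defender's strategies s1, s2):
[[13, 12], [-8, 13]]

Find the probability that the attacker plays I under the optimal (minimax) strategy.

Row minima are 12 and -8, so the attacker's maximin is 12; column maxima are 13 and 13, so the defender's minimax is 13. These differ, so the equilibrium is in mixed strategies.
Let the attacker play I with probability p. The defender is indifferent when 13p − 8(1−p) = 12p + 13(1−p), giving p = 21/22.

21/22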